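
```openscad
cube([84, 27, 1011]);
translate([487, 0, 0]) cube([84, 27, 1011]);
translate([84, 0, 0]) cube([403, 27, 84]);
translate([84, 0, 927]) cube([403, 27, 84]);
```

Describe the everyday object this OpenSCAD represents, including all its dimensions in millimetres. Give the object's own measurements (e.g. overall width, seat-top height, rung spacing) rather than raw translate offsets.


A rectangular picture frame lying in the x–z plane (depth along y). The opening is 403 mm wide (x) by 843 mm tall (z), surrounded by a border 84 mm wide on all four sides. The frame is 27 mm deep and is made of two full-height vertical stiles with two horizontal rails fitted between them.


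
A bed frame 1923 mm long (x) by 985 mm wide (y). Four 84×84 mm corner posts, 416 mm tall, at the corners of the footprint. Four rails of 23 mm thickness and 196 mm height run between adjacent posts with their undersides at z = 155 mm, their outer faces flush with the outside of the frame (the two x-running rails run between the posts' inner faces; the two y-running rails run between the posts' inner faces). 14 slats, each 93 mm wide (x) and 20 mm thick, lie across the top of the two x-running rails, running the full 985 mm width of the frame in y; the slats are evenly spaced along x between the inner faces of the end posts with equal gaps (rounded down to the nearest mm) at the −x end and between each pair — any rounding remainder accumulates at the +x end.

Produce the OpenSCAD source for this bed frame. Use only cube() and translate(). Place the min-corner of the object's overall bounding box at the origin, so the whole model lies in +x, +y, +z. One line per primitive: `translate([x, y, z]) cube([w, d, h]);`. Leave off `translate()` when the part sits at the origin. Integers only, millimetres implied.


// slat z = rail_z + rail_h = 155 + 196 = 351
// slat gap = ⌊(1755 − 14·93) / 15⌋ = 30
cube([84, 84, 416]);
translate([0, 901, 0]) cube([84, 84, 416]);
translate([1839, 0, 0]) cube([84, 84, 416]);
translate([1839, 901, 0]) cube([84, 84, 416]);
translate([84, 0, 155]) cube([1755, 23, 196]);
translate([84, 962, 155]) cube([1755, 23, 196]);
translate([0, 84, 155]) cube([23, 817, 196]);
translate([1900, 84, 155]) cube([23, 817, 196]);
translate([114, 0, 351]) cube([93, 985, 20]);
translate([237, 0, 351]) cube([93, 985, 20]);
translate([360, 0, 351]) cube([93, 985, 20]);
translate([483, 0, 351]) cube([93, 985, 20]);
translate([606, 0, 351]) cube([93, 985, 20]);
translate([729, 0, 351]) cube([93, 985, 20]);
translate([852, 0, 351]) cube([93, 985, 20]);
translate([975, 0, 351]) cube([93, 985, 20]);
translate([1098, 0, 351]) cube([93, 985, 20]);
translate([1221, 0, 351]) cube([93, 985, 20]);
translate([1344, 0, 351]) cube([93, 985, 20]);
translate([1467, 0, 351]) cube([93, 985, 20]);
translate([1590, 0, 351]) cube([93, 985, 20]);
translate([1713, 0, 351]) cube([93, 985, 20]);


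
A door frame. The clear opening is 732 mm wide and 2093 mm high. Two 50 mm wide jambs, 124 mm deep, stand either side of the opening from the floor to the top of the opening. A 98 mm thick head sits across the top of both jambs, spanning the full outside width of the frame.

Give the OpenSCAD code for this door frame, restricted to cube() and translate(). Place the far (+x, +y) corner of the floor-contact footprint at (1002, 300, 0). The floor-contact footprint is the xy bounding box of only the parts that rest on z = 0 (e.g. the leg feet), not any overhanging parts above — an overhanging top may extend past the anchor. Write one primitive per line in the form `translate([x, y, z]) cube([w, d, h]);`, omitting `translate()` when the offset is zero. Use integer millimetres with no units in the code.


translate([170, 176, 0]) cube([50, 124, 2093]);
translate([952, 176, 0]) cube([50, 124, 2093]);
translate([170, 176, 2093]) cube([832, 124, 98]);


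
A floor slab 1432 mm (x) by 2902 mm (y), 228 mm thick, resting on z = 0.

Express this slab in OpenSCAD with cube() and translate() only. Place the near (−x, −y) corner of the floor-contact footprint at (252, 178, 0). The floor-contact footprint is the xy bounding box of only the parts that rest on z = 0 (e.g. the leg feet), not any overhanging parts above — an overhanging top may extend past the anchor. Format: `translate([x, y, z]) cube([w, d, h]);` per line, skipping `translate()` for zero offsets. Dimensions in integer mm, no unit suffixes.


translate([252, 178, 0]) cube([1432, 2902, 228]);


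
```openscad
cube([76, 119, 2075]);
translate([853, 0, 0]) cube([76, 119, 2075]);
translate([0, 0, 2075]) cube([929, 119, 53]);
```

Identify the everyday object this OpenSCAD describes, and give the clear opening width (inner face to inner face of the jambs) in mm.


A door frame. The clear opening width is 777 mm.

Two 2075 mm tall posts with a header on top — a door frame. The left jamb is 76 mm wide at x = 0; the right jamb starts at x = 853. The clear opening is 853 − 76 = 777 mm.


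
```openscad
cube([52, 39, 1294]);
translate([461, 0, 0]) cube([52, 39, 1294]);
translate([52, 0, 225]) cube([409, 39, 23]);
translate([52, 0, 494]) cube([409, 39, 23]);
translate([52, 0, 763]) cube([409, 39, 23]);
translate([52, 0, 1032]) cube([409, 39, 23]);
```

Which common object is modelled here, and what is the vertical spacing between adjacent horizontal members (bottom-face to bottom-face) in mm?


A ladder. The rung spacing is 269 mm.

Two tall 52×39 posts with 4 short bars between them — a ladder. Adjacent rungs sit at z = 225 and z = 494, so the spacing is 494 − 225 = 269 mm.


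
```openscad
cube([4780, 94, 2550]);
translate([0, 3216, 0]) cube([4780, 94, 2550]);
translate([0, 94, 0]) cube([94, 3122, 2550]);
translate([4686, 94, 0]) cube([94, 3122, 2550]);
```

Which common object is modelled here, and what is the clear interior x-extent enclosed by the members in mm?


A house (or room) frame. The interior width is 4592 mm.

Four 2550 mm walls enclosing a rectangle with no floor or roof — a room or house frame. Outside width is 4780 mm and wall thickness is 94 mm, so the interior width is 4780 − 2 × 94 = 4592 mm.


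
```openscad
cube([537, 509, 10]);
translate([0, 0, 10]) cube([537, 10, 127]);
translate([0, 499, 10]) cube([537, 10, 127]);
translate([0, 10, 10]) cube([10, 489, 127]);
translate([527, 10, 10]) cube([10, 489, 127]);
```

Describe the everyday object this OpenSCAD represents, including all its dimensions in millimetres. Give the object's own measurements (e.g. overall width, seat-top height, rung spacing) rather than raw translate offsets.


An open-topped rectangular box: outside dimensions 537×509×137 mm, with a uniform wall and base thickness of 10 mm. The base is a full 537×509 slab on the floor; four walls sit on top of the base. The front and back walls (the −y and +y sides) span the full width; the two side walls fit between them.


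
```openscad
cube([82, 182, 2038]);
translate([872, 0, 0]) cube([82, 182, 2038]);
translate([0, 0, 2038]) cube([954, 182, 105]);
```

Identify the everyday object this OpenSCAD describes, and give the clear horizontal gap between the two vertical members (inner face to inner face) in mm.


A door frame. The clear opening width is 790 mm.

Two 2038 mm tall posts with a header on top — a door frame. The left jamb is 82 mm wide at x = 0; the right jamb starts at x = 872. The clear opening is 872 − 82 = 790 mm.


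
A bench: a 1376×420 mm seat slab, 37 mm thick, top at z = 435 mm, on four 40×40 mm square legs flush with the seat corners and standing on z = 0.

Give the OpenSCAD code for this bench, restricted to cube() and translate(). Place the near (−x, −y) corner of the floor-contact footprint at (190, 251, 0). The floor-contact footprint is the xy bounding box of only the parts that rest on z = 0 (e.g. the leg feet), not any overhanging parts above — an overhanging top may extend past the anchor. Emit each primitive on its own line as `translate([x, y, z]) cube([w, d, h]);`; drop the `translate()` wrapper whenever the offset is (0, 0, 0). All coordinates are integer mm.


translate([190, 251, 398]) cube([1376, 420, 37]);
translate([190, 251, 0]) cube([40, 40, 398]);
translate([190, 631, 0]) cube([40, 40, 398]);
translate([1526, 251, 0]) cube([40, 40, 398]);
translate([1526, 631, 0]) cube([40, 40, 398]);


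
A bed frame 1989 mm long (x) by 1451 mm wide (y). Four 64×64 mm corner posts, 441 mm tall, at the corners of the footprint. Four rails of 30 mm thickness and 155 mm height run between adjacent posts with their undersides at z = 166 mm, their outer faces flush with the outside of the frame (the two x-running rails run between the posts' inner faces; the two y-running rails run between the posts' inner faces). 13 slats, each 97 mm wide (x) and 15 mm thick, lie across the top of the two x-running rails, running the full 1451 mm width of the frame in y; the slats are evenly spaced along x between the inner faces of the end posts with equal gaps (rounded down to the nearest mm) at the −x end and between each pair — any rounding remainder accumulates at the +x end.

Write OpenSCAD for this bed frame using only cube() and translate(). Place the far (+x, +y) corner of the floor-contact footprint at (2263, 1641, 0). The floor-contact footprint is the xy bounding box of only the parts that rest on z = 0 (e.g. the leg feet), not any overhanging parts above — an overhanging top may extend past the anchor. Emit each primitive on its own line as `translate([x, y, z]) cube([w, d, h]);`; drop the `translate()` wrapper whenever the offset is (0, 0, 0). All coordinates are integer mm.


translate([274, 190, 0]) cube([64, 64, 441]);
translate([274, 1577, 0]) cube([64, 64, 441]);
translate([2199, 190, 0]) cube([64, 64, 441]);
translate([2199, 1577, 0]) cube([64, 64, 441]);
translate([338, 190, 166]) cube([1861, 30, 155]);
translate([338, 1611, 166]) cube([1861, 30, 155]);
translate([274, 254, 166]) cube([30, 1323, 155]);
translate([2233, 254, 166]) cube([30, 1323, 155]);
translate([380, 190, 321]) cube([97, 1451, 15]);
translate([519, 190, 321]) cube([97, 1451, 15]);
translate([658, 190, 321]) cube([97, 1451, 15]);
translate([797, 190, 321]) cube([97, 1451, 15]);
translate([936, 190, 321]) cube([97, 1451, 15]);
translate([1075, 190, 321]) cube([97, 1451, 15]);
translate([1214, 190, 321]) cube([97, 1451, 15]);
translate([1353, 190, 321]) cube([97, 1451, 15]);
translate([1492, 190, 321]) cube([97, 1451, 15]);
translate([1631, 190, 321]) cube([97, 1451, 15]);
translate([1770, 190, 321]) cube([97, 1451, 15]);
translate([1909, 190, 321]) cube([97, 1451, 15]);
translate([2048, 190, 321]) cube([97, 1451, 15]);


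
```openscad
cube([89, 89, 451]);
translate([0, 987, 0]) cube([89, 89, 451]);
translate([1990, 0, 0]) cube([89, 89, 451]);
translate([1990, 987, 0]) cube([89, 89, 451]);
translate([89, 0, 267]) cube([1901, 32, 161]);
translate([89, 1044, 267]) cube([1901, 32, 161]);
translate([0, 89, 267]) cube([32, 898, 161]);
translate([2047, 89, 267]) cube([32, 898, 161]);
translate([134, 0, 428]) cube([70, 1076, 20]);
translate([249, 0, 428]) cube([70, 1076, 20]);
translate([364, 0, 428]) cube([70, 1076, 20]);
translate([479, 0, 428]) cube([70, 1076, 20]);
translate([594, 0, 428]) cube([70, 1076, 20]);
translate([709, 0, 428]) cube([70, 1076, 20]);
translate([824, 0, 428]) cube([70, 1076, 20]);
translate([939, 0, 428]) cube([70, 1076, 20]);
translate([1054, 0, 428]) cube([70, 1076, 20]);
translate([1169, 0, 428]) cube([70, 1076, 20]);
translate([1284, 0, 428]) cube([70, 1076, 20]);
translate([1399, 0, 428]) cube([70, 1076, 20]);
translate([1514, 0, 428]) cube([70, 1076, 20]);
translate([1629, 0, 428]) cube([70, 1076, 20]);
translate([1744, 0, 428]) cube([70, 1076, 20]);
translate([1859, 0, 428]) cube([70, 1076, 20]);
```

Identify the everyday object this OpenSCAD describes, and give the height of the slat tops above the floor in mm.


A bed frame. The slat-top height is 448 mm.

Four posts, four rails, and a row of slats — a bed frame. Slats sit on the rails at z = 267 + 161 = 428; with slat thickness 20, the top is 448 mm.


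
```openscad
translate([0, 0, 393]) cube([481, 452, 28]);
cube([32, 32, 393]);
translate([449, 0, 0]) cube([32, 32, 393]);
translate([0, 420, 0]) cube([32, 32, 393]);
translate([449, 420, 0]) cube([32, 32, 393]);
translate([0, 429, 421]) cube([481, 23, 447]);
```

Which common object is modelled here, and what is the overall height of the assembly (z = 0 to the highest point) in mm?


A chair. The overall height is 868 mm.

A slab on four corner posts with a tall panel at the back — a chair. The seat slab sits at z = 393 with thickness 28, and the 447 mm backrest starts at the seat top, so the overall height is 393 + 28 + 447 = 868 mm.


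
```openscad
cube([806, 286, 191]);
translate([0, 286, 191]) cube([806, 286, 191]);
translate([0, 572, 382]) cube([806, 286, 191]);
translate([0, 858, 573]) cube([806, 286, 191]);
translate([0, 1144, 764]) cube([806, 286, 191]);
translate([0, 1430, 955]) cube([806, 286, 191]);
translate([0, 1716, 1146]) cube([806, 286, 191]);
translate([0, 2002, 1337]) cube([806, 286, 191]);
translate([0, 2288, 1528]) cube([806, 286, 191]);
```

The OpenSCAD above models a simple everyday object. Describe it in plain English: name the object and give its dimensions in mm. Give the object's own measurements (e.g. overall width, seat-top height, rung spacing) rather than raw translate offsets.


A straight staircase of 9 solid steps. Each step is 806 mm wide (x), 286 mm deep (y, the going) and 191 mm tall (the rise). The first step rests on the floor; each subsequent step sits one going further in +y and one rise higher in +z, directly behind and above the previous step with no overlap.


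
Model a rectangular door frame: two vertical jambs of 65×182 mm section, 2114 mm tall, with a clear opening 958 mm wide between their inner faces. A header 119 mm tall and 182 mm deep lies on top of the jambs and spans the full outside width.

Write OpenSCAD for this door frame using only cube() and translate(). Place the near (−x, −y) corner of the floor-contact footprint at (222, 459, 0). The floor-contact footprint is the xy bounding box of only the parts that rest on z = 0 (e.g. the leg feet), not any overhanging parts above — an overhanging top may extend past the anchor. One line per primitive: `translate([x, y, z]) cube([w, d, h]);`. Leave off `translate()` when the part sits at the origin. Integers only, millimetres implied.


translate([222, 459, 0]) cube([65, 182, 2114]);
translate([1245, 459, 0]) cube([65, 182, 2114]);
translate([222, 459, 2114]) cube([1088, 182, 119]);


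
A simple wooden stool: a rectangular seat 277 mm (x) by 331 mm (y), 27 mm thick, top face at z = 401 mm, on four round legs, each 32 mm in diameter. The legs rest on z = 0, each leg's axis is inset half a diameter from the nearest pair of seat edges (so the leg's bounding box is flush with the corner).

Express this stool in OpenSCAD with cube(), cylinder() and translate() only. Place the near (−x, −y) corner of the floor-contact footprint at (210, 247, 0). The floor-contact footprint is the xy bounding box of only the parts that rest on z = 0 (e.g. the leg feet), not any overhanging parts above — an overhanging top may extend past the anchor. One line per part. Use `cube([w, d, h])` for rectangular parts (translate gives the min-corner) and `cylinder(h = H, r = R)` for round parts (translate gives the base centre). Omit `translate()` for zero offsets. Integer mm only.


translate([210, 247, 374]) cube([277, 331, 27]);
translate([226, 263, 0]) cylinder(h = 374, r = 16);
translate([471, 263, 0]) cylinder(h = 374, r = 16);
translate([226, 562, 0]) cylinder(h = 374, r = 16);
translate([471, 562, 0]) cylinder(h = 374, r = 16);


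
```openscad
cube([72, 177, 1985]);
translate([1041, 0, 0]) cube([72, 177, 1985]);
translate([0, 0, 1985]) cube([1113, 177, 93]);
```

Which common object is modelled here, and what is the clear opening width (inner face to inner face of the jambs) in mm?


A door frame. The clear opening width is 969 mm.

Two 1985 mm tall posts with a header on top — a door frame. The left jamb is 72 mm wide at x = 0; the right jamb starts at x = 1041. The clear opening is 1041 − 72 = 969 mm.


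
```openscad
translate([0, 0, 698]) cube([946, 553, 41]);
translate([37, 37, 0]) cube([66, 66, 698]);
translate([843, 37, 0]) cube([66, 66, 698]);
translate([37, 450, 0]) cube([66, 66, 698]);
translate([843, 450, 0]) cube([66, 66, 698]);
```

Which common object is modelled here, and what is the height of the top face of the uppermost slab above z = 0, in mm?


A table. The table height is 739 mm.

A 946×553×41 slab sits at z = 698 on four 66 mm square posts — a table. The top surface is at 698 + 41 = 739 mm.


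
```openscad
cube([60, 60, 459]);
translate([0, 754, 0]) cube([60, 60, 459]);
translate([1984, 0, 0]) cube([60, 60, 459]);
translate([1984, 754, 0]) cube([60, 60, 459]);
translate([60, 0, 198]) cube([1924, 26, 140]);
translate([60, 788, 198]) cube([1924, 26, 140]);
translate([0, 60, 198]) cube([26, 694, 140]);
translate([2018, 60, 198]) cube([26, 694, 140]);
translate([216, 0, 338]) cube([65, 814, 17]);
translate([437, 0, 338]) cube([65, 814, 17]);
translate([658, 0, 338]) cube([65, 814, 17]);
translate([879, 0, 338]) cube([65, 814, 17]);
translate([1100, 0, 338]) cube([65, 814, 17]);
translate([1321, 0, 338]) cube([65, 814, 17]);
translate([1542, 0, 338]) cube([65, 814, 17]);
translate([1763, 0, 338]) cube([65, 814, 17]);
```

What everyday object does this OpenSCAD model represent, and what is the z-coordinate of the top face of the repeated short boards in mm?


A bed frame. The slat-top height is 355 mm.

Four posts, four rails, and a row of slats — a bed frame. Slats sit on the rails at z = 198 + 140 = 338; with slat thickness 17, the top is 355 mm.


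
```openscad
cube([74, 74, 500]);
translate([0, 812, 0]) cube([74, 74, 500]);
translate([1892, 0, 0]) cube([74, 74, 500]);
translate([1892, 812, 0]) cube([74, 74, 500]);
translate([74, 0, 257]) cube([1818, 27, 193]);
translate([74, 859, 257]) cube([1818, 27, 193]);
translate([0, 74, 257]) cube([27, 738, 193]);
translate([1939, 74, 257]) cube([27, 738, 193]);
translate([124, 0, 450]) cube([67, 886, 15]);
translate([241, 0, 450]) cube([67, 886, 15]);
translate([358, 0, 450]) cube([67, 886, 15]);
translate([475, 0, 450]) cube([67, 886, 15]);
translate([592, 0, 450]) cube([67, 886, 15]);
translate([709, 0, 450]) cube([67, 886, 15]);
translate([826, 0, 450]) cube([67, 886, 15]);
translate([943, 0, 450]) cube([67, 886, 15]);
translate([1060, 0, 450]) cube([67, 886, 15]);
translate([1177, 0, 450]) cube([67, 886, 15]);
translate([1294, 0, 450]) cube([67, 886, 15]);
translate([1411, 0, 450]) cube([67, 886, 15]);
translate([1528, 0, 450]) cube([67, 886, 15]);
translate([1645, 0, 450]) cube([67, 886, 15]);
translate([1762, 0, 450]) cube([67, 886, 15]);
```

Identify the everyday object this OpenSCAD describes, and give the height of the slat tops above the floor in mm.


A bed frame. The slat-top height is 465 mm.

Four posts, four rails, and a row of slats — a bed frame. Slats sit on the rails at z = 257 + 193 = 450; with slat thickness 15, the top is 465 mm.


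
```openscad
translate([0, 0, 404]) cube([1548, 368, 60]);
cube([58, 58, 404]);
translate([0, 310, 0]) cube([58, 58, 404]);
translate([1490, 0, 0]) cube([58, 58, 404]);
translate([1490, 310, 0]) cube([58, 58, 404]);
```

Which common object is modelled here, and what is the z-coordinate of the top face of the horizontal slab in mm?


A bench. The seat-top height is 464 mm.

A long slab on four corner posts — a bench. The slab sits at z = 404 with thickness 60, so the top is 404 + 60 = 464 mm.


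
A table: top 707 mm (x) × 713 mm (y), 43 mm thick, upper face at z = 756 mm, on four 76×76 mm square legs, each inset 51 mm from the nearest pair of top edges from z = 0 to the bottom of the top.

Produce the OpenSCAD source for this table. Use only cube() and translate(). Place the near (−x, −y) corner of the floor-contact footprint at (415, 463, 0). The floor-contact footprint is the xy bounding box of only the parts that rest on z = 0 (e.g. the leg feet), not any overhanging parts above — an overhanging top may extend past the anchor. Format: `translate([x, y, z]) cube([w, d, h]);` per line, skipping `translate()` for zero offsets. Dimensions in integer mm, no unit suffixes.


translate([364, 412, 713]) cube([707, 713, 43]);
translate([415, 463, 0]) cube([76, 76, 713]);
translate([944, 463, 0]) cube([76, 76, 713]);
translate([415, 998, 0]) cube([76, 76, 713]);
translate([944, 998, 0]) cube([76, 76, 713]);


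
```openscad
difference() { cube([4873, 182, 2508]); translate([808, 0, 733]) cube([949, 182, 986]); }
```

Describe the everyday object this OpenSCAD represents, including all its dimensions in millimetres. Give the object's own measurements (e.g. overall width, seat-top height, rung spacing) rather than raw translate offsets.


A wall 4873 mm long (x), 182 mm thick (y), 2508 mm tall, with a rectangular window opening cut through it. The opening is 949 mm wide and 986 mm tall; its sill is at z = 733 mm and its near (−x) edge is 808 mm from the wall's −x end. The opening passes through the full wall thickness.


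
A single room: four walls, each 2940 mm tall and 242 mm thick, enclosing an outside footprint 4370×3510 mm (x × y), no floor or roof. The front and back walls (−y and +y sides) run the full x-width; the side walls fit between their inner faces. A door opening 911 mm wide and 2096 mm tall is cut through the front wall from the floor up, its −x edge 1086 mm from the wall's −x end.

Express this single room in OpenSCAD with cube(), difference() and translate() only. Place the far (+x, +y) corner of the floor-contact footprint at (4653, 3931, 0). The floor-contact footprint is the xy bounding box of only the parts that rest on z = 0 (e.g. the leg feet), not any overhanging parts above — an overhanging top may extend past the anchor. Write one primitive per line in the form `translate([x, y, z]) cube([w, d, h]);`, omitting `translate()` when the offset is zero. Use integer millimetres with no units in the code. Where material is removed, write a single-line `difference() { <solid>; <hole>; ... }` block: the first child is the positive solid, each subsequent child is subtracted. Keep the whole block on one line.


difference() { translate([283, 421, 0]) cube([4370, 242, 2940]); translate([1369, 421, 0]) cube([911, 242, 2096]); }
translate([283, 3689, 0]) cube([4370, 242, 2940]);
translate([283, 663, 0]) cube([242, 3026, 2940]);
translate([4411, 663, 0]) cube([242, 3026, 2940]);


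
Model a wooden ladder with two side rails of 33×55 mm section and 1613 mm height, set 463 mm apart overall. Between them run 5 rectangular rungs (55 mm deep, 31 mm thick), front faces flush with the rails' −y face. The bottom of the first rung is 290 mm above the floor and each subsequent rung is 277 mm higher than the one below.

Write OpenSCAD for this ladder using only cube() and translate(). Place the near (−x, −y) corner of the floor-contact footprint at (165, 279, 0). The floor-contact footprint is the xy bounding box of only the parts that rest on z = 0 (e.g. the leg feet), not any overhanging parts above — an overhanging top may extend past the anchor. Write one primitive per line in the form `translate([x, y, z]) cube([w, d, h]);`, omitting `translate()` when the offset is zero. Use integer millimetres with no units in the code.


translate([165, 279, 0]) cube([33, 55, 1613]);
translate([595, 279, 0]) cube([33, 55, 1613]);
translate([198, 279, 290]) cube([397, 55, 31]);
translate([198, 279, 567]) cube([397, 55, 31]);
translate([198, 279, 844]) cube([397, 55, 31]);
translate([198, 279, 1121]) cube([397, 55, 31]);
translate([198, 279, 1398]) cube([397, 55, 31]);


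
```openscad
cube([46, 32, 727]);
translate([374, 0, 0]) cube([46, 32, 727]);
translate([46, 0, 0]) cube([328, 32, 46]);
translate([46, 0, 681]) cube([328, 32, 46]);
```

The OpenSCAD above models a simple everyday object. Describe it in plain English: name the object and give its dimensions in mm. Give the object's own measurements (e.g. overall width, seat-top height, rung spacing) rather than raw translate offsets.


A rectangular picture frame lying in the x–z plane (depth along y). The opening is 328 mm wide (x) by 635 mm tall (z), surrounded by a border 46 mm wide on all four sides. The frame is 32 mm deep and is made of two full-height vertical stiles with two horizontal rails fitted between them.


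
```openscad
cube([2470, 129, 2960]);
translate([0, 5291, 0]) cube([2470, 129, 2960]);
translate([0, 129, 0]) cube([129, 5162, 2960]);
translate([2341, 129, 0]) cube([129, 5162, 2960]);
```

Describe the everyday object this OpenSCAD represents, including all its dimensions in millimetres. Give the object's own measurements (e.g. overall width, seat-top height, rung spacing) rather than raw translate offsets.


The wall frame of a small rectangular building: four walls, each 2960 mm tall and 129 mm thick, enclosing a footprint 2470 mm (x) by 5420 mm (y) outside-to-outside, with no floor or roof. The front and back walls (the −y and +y sides) span the full width; the two side walls fit between them.


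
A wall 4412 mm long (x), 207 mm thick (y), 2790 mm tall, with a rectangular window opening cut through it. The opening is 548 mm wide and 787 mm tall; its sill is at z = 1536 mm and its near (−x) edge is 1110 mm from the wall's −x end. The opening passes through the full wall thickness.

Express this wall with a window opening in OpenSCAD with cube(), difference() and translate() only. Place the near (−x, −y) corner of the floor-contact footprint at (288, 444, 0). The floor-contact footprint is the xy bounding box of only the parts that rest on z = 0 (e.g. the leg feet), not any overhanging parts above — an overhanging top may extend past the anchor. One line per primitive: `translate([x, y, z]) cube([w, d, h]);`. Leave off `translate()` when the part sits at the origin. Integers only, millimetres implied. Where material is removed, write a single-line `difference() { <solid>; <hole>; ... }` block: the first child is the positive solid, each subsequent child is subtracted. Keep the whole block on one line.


difference() { translate([288, 444, 0]) cube([4412, 207, 2790]); translate([1398, 444, 1536]) cube([548, 207, 787]); }


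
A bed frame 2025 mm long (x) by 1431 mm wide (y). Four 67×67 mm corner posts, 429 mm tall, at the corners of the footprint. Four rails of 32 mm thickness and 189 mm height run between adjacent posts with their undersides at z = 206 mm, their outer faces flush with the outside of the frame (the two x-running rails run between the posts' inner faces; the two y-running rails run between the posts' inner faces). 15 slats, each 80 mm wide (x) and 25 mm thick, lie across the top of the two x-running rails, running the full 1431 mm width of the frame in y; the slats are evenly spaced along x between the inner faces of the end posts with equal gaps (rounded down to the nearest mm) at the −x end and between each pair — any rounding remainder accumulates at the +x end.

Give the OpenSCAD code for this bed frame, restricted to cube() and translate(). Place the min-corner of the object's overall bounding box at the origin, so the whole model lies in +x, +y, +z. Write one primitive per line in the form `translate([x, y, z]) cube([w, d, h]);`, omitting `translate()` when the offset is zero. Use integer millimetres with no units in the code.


cube([67, 67, 429]);
translate([0, 1364, 0]) cube([67, 67, 429]);
translate([1958, 0, 0]) cube([67, 67, 429]);
translate([1958, 1364, 0]) cube([67, 67, 429]);
translate([67, 0, 206]) cube([1891, 32, 189]);
translate([67, 1399, 206]) cube([1891, 32, 189]);
translate([0, 67, 206]) cube([32, 1297, 189]);
translate([1993, 67, 206]) cube([32, 1297, 189]);
translate([110, 0, 395]) cube([80, 1431, 25]);
translate([233, 0, 395]) cube([80, 1431, 25]);
translate([356, 0, 395]) cube([80, 1431, 25]);
translate([479, 0, 395]) cube([80, 1431, 25]);
translate([602, 0, 395]) cube([80, 1431, 25]);
translate([725, 0, 395]) cube([80, 1431, 25]);
translate([848, 0, 395]) cube([80, 1431, 25]);
translate([971, 0, 395]) cube([80, 1431, 25]);
translate([1094, 0, 395]) cube([80, 1431, 25]);
translate([1217, 0, 395]) cube([80, 1431, 25]);
translate([1340, 0, 395]) cube([80, 1431, 25]);
translate([1463, 0, 395]) cube([80, 1431, 25]);
translate([1586, 0, 395]) cube([80, 1431, 25]);
translate([1709, 0, 395]) cube([80, 1431, 25]);
translate([1832, 0, 395]) cube([80, 1431, 25]);


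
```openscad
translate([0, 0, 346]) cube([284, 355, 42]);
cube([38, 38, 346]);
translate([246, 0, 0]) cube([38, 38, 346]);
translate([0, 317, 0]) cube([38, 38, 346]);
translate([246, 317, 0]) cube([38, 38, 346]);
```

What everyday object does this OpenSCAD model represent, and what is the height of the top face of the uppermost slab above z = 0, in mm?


A stool. The seat height is 388 mm.

A 284×355×42 slab at z = 346 on four corner posts — a stool. The seat top is 346 + 42 = 388 mm.


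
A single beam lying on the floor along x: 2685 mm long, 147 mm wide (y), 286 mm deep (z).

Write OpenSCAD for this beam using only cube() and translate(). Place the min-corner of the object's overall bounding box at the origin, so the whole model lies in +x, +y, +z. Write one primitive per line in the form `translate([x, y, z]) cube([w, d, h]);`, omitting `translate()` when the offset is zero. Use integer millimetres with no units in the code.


cube([2685, 147, 286]);


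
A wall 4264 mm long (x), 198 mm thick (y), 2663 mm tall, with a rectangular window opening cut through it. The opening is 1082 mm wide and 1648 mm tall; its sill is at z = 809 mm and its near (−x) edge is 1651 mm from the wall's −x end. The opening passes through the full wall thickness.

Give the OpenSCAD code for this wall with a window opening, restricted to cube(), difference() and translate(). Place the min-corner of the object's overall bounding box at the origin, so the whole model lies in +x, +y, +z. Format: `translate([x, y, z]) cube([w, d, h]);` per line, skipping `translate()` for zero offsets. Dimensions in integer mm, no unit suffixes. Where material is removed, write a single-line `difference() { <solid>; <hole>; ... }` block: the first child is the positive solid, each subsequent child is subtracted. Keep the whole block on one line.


difference() { cube([4264, 198, 2663]); translate([1651, 0, 809]) cube([1082, 198, 1648]); }


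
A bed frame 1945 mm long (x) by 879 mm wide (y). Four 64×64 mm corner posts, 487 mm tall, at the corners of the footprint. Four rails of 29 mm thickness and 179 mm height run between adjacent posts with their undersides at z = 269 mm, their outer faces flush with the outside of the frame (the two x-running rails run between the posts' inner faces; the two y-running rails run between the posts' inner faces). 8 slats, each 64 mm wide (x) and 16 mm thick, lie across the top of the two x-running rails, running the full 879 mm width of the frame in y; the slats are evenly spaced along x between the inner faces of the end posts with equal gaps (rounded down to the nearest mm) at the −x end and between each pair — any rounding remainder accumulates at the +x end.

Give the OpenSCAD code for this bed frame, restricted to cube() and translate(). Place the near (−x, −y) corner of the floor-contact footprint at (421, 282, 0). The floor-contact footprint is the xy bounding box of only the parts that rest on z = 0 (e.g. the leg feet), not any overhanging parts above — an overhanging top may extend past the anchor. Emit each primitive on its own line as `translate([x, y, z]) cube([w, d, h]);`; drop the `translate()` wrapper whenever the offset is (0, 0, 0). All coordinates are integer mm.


translate([421, 282, 0]) cube([64, 64, 487]);
translate([421, 1097, 0]) cube([64, 64, 487]);
translate([2302, 282, 0]) cube([64, 64, 487]);
translate([2302, 1097, 0]) cube([64, 64, 487]);
translate([485, 282, 269]) cube([1817, 29, 179]);
translate([485, 1132, 269]) cube([1817, 29, 179]);
translate([421, 346, 269]) cube([29, 751, 179]);
translate([2337, 346, 269]) cube([29, 751, 179]);
translate([630, 282, 448]) cube([64, 879, 16]);
translate([839, 282, 448]) cube([64, 879, 16]);
translate([1048, 282, 448]) cube([64, 879, 16]);
translate([1257, 282, 448]) cube([64, 879, 16]);
translate([1466, 282, 448]) cube([64, 879, 16]);
translate([1675, 282, 448]) cube([64, 879, 16]);
translate([1884, 282, 448]) cube([64, 879, 16]);
translate([2093, 282, 448]) cube([64, 879, 16]);


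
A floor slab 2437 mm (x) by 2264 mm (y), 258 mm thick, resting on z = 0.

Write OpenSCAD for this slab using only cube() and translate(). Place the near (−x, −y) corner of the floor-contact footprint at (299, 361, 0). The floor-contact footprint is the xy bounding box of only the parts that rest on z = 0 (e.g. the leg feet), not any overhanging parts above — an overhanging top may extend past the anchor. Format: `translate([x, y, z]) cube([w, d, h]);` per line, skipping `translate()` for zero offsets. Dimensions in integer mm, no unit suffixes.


translate([299, 361, 0]) cube([2437, 2264, 258]);


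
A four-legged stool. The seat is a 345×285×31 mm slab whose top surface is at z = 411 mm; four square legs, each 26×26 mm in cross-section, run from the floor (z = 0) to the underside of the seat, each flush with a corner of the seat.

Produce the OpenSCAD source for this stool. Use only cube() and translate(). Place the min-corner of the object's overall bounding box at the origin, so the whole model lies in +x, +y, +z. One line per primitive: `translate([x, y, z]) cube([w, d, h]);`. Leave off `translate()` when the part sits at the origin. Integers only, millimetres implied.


// leg_h = 411 - 31 = 380
translate([0, 0, 380]) cube([345, 285, 31]);
cube([26, 26, 380]);
translate([319, 0, 0]) cube([26, 26, 380]);
translate([0, 259, 0]) cube([26, 26, 380]);
translate([319, 259, 0]) cube([26, 26, 380]);


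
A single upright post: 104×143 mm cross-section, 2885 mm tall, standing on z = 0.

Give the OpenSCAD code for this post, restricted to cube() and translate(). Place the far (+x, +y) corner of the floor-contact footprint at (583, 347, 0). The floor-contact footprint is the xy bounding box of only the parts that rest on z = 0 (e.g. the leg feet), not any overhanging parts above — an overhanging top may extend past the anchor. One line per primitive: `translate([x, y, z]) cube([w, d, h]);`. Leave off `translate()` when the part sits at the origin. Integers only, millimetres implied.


translate([479, 204, 0]) cube([104, 143, 2885]);


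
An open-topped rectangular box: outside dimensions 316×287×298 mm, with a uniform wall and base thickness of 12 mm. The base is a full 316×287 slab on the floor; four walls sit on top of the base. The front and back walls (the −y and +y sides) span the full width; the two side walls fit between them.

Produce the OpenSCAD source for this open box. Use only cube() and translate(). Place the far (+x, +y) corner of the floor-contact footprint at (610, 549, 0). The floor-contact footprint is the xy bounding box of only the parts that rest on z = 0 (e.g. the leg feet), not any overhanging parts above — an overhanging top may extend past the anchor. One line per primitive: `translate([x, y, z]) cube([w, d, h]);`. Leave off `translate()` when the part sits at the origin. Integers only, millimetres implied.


translate([294, 262, 0]) cube([316, 287, 12]);
translate([294, 262, 12]) cube([316, 12, 286]);
translate([294, 537, 12]) cube([316, 12, 286]);
translate([294, 274, 12]) cube([12, 263, 286]);
translate([598, 274, 12]) cube([12, 263, 286]);


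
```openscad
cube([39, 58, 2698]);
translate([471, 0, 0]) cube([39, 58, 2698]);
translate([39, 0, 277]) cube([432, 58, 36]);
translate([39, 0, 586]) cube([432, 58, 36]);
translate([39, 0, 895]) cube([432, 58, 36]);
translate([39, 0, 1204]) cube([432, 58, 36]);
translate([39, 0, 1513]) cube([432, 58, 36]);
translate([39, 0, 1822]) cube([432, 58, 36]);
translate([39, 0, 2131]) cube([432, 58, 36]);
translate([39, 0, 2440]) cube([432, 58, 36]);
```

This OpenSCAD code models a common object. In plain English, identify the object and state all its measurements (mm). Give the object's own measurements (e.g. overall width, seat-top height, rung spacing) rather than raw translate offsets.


A straight ladder. Two 39×58 mm vertical rails, 2698 mm tall, stand 510 mm apart (outside-to-outside) with their front faces coplanar on the −y side. 8 rungs, each 58 mm deep and 36 mm tall, span between the inner faces of the rails, front faces flush with the rails. The lowest rung's underside is at z = 277 mm and rungs are spaced 309 mm apart (underside to underside).


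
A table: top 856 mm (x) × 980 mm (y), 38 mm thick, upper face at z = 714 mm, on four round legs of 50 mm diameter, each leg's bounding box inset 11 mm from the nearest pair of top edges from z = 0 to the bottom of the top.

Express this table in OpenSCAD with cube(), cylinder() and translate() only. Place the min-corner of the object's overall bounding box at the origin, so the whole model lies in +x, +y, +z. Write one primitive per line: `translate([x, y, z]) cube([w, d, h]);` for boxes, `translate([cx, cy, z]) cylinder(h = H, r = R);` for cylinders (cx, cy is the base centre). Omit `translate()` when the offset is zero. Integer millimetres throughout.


translate([0, 0, 676]) cube([856, 980, 38]);
translate([36, 36, 0]) cylinder(h = 676, r = 25);
translate([820, 36, 0]) cylinder(h = 676, r = 25);
translate([36, 944, 0]) cylinder(h = 676, r = 25);
translate([820, 944, 0]) cylinder(h = 676, r = 25);


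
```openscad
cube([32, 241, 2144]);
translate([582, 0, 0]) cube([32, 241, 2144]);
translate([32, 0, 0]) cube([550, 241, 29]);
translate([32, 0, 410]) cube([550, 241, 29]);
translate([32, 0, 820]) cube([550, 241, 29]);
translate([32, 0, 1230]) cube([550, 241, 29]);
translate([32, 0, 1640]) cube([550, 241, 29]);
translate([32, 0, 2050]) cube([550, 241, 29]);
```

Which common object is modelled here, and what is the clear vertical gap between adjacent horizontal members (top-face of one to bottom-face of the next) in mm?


A bookshelf. The clear shelf gap is 381 mm.

Two tall side panels with 6 horizontal boards between them — a bookshelf. The first two shelf undersides are at z = 0 and z = 410; with shelf thickness 29, the clear gap is 410 − 0 − 29 = 381 mm.


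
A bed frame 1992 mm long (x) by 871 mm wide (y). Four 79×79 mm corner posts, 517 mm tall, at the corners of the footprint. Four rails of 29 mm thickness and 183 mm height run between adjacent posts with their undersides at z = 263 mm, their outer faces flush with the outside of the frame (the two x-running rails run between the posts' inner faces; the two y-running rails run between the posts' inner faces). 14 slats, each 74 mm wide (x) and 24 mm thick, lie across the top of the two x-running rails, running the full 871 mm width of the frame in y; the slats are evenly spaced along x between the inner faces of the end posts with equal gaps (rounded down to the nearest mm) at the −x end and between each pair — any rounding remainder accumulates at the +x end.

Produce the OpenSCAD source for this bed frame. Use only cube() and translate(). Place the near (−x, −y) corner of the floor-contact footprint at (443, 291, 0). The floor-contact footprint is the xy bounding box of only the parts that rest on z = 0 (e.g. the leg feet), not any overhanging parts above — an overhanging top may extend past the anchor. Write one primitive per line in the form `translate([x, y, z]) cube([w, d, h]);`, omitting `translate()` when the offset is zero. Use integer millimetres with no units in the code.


// slat z = rail_z + rail_h = 263 + 183 = 446
// slat gap = ⌊(1834 − 14·74) / 15⌋ = 53
translate([443, 291, 0]) cube([79, 79, 517]);
translate([443, 1083, 0]) cube([79, 79, 517]);
translate([2356, 291, 0]) cube([79, 79, 517]);
translate([2356, 1083, 0]) cube([79, 79, 517]);
translate([522, 291, 263]) cube([1834, 29, 183]);
translate([522, 1133, 263]) cube([1834, 29, 183]);
translate([443, 370, 263]) cube([29, 713, 183]);
translate([2406, 370, 263]) cube([29, 713, 183]);
translate([575, 291, 446]) cube([74, 871, 24]);
translate([702, 291, 446]) cube([74, 871, 24]);
translate([829, 291, 446]) cube([74, 871, 24]);
translate([956, 291, 446]) cube([74, 871, 24]);
translate([1083, 291, 446]) cube([74, 871, 24]);
translate([1210, 291, 446]) cube([74, 871, 24]);
translate([1337, 291, 446]) cube([74, 871, 24]);
translate([1464, 291, 446]) cube([74, 871, 24]);
translate([1591, 291, 446]) cube([74, 871, 24]);
translate([1718, 291, 446]) cube([74, 871, 24]);
translate([1845, 291, 446]) cube([74, 871, 24]);
translate([1972, 291, 446]) cube([74, 871, 24]);
translate([2099, 291, 446]) cube([74, 871, 24]);
translate([2226, 291, 446]) cube([74, 871, 24]);
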